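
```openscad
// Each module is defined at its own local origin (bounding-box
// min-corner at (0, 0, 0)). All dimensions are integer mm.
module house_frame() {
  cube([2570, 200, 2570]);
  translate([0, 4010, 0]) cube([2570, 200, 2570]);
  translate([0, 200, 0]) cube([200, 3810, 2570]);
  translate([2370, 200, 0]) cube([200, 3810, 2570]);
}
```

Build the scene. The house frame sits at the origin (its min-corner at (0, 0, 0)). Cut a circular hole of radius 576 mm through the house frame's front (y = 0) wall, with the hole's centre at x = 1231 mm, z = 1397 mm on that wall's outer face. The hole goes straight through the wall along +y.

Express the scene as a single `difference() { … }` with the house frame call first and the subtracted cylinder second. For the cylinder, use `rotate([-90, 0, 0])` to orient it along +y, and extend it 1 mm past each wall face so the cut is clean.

difference() {
  house_frame();
  translate([1231, -1, 1397]) rotate([-90, 0, 0]) cylinder(h = 202, r = 576);
}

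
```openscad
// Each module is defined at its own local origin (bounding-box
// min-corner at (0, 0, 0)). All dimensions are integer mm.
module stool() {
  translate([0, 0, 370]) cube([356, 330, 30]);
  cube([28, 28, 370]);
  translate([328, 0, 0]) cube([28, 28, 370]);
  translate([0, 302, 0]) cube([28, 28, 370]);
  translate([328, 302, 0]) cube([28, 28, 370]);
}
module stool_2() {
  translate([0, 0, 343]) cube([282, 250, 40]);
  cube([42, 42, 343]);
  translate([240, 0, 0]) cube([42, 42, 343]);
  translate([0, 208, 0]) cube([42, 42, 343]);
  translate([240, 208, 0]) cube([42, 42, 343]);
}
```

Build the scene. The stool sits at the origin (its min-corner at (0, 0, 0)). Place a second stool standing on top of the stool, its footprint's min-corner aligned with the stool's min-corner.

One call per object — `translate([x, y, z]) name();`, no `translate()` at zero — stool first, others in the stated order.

stool();
translate([0, 0, 400]) stool_2();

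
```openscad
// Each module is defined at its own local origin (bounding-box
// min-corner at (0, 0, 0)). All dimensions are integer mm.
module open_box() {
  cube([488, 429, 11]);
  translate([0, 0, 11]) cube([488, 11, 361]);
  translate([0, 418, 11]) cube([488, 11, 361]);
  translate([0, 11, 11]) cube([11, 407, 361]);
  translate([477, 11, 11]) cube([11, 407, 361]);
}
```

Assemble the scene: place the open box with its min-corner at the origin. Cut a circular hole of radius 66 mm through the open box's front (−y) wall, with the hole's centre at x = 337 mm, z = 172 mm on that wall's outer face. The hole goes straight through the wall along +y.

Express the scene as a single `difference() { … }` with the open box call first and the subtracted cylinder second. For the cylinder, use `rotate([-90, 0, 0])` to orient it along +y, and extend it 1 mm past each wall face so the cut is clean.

difference() {
  open_box();
  translate([337, -1, 172]) rotate([-90, 0, 0]) cylinder(h = 13, r = 66);
}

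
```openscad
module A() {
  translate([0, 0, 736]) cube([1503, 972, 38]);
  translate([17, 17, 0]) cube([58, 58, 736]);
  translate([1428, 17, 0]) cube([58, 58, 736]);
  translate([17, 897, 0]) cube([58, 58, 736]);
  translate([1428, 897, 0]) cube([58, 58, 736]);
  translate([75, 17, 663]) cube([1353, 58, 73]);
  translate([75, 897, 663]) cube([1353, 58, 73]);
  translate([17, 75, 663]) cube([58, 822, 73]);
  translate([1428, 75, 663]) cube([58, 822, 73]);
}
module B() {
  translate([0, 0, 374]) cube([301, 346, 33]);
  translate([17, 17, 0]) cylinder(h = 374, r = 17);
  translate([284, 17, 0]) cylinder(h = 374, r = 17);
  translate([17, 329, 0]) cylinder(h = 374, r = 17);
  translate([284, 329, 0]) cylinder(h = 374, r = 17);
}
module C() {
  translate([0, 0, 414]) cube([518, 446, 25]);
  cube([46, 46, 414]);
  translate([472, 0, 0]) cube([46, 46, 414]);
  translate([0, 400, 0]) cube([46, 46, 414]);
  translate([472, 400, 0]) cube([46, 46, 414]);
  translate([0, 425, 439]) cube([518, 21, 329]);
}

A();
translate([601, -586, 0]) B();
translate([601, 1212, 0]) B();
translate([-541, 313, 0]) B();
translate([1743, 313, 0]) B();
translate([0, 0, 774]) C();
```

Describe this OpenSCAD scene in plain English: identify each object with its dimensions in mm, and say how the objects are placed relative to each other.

A is a table with a 1503×972 mm rectangular top, 38 mm thick, top surface at z = 774 mm, supported by four 58×58 mm square legs, each inset 17 mm from the nearest pair of top edges, running from the floor. Four apron rails, 58 mm thick and 73 mm tall, run between adjacent legs with their top edges flush with the underside of the top and their outer faces flush with the legs' outer faces.

B is a four-legged stool. The seat is 301×346 mm, 33 mm thick, top at z = 407 mm. It stands on four round legs, each 34 mm in diameter, from z = 0 to the seat underside, each leg's axis is inset half a diameter from the nearest pair of seat edges (so the leg's bounding box is flush with the corner).

C is a chair: 518×446 mm seat, 25 mm thick, top at z = 439 mm, on four 46 mm square corner legs flush with the seat edges. A 21 mm thick backrest slab spans the full seat width, extending 329 mm above the seat top, its back face flush with the seat's +y edge.

Four stools sit around the table at the −y, +y, −x, +x sides. The chair is on top of the table.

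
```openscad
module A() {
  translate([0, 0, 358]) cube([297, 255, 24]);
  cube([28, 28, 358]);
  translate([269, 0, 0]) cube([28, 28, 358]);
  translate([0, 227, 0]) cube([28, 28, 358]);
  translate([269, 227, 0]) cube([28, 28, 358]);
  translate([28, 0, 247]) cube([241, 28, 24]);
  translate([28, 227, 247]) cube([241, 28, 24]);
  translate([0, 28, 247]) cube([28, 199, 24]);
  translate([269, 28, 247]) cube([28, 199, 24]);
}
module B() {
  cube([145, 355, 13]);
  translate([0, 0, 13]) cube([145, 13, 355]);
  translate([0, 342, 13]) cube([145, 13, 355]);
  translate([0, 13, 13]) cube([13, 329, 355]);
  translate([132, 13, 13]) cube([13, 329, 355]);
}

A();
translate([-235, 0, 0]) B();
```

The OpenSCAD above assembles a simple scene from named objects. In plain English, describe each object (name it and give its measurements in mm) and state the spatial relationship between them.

A is a simple wooden stool: a rectangular seat 297 mm (x) by 255 mm (y), 24 mm thick, top face at z = 382 mm, on four square legs, each 28×28 mm in cross-section. The legs rest on z = 0, each flush with a corner of the seat. Four stretchers, 28 mm wide and 24 mm tall, connect adjacent legs with their undersides at z = 247 mm, each running between the inner faces of the legs it joins and aligned with the legs' outer faces on the other axis.

B is an open-topped rectangular box: outside dimensions 145×355×368 mm, with a uniform wall and base thickness of 13 mm. The base is a full 145×355 slab on the floor; four walls sit on top of the base. The front and back walls (the −y and +y sides) span the full width; the two side walls fit between them.

The open box is on the floor beside the stool on its −x side.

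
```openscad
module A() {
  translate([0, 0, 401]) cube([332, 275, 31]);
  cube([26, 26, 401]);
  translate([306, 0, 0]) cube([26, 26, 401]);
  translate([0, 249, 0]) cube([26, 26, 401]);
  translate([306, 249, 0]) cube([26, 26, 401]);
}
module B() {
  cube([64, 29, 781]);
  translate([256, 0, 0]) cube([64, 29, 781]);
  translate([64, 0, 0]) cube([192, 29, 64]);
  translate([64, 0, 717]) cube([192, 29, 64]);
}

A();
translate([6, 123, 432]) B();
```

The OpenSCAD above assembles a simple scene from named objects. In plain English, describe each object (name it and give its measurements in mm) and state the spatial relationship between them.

A is a four-legged stool. The seat is a 332×275×31 mm slab whose top surface is at z = 432 mm; four square legs, each 26×26 mm in cross-section, run from the floor (z = 0) to the underside of the seat, each flush with a corner of the seat.

B is a rectangular picture frame lying in the x–z plane (depth along y). The opening is 192 mm wide (x) by 653 mm tall (z), surrounded by a border 64 mm wide on all four sides. The frame is 29 mm deep and is made of two full-height vertical stiles with two horizontal rails fitted between them.

The picture frame is on top of the stool, centred.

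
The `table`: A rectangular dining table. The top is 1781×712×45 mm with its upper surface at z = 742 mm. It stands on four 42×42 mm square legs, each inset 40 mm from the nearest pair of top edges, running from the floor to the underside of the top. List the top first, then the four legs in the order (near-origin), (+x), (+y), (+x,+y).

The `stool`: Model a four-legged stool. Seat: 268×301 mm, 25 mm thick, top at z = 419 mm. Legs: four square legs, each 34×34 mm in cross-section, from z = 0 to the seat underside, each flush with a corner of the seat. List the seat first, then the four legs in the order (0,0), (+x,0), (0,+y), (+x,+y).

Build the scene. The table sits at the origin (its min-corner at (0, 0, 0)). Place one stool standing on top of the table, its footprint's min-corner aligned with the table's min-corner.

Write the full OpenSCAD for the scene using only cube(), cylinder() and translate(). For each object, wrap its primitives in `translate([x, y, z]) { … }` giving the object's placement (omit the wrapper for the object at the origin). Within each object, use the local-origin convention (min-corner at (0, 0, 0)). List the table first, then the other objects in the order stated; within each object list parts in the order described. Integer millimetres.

translate([0, 0, 697]) cube([1781, 712, 45]);
translate([40, 40, 0]) cube([42, 42, 697]);
translate([1699, 40, 0]) cube([42, 42, 697]);
translate([40, 630, 0]) cube([42, 42, 697]);
translate([1699, 630, 0]) cube([42, 42, 697]);
translate([0, 0, 742]) {
  translate([0, 0, 394]) cube([268, 301, 25]);
  cube([34, 34, 394]);
  translate([234, 0, 0]) cube([34, 34, 394]);
  translate([0, 267, 0]) cube([34, 34, 394]);
  translate([234, 267, 0]) cube([34, 34, 394]);
}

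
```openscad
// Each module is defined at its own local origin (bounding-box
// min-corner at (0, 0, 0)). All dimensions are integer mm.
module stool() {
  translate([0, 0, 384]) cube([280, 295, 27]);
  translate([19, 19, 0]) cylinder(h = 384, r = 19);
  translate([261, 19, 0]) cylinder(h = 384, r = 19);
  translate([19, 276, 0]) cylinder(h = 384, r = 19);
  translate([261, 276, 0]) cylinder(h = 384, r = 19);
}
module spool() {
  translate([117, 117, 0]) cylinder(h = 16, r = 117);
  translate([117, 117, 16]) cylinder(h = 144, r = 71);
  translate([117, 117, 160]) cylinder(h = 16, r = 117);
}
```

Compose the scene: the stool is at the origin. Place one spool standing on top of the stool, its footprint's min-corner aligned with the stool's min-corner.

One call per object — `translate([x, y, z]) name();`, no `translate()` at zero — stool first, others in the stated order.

stool();
translate([0, 0, 411]) spool();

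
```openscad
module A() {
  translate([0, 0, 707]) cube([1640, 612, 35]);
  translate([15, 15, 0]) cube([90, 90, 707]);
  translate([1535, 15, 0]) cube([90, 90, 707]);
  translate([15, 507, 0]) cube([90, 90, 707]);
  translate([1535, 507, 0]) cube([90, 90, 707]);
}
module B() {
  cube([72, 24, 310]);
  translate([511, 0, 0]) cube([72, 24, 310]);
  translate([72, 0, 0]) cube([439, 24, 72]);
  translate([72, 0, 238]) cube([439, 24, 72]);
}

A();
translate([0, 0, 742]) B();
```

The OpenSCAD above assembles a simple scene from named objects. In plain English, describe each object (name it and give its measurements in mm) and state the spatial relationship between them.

A is a table with a 1640×612 mm rectangular top, 35 mm thick, top surface at z = 742 mm, supported by four 90×90 mm square legs, each inset 15 mm from the nearest pair of top edges, running from the floor.

B is a picture frame with a 439×166 mm rectangular opening (x by z) and a uniform 72 mm border on every side. Frame depth is 24 mm along y. It is built from two vertical stiles running the full outside height and two horizontal rails spanning the gap between the stiles.

The picture frame is on top of the table.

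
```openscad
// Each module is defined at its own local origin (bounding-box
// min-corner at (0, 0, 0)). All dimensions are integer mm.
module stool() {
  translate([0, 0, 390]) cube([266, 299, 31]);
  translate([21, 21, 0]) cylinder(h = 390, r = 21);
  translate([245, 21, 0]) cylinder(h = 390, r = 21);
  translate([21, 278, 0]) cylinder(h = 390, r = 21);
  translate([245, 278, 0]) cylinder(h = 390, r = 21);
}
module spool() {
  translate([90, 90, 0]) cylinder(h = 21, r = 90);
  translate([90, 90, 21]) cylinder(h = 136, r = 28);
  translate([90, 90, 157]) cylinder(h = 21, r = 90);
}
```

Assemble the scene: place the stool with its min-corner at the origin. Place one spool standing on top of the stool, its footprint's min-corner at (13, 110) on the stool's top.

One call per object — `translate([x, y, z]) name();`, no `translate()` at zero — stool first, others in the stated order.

stool();
translate([13, 110, 421]) spool();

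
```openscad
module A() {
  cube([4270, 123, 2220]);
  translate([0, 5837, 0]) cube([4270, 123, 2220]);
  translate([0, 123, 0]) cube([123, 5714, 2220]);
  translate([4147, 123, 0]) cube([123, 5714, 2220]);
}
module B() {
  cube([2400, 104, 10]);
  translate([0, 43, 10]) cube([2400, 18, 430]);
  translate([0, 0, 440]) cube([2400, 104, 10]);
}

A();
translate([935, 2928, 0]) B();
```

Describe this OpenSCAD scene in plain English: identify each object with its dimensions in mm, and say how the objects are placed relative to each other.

A is a box-shaped house frame (walls only): outside footprint 4270×5960 mm, wall height 2220 mm, wall thickness 123 mm. The two y-facing walls run the full x-width; the two x-facing walls fit between the inner faces of the y-facing walls.

B is an I-beam lying along x, 2400 mm long. Overall section height 450 mm. Two flanges 104 mm wide (y) and 10 mm thick, one on the floor and one at the top; a web 18 mm thick runs between them, centred on the flange width.

The I-beam sits inside the house frame, centred.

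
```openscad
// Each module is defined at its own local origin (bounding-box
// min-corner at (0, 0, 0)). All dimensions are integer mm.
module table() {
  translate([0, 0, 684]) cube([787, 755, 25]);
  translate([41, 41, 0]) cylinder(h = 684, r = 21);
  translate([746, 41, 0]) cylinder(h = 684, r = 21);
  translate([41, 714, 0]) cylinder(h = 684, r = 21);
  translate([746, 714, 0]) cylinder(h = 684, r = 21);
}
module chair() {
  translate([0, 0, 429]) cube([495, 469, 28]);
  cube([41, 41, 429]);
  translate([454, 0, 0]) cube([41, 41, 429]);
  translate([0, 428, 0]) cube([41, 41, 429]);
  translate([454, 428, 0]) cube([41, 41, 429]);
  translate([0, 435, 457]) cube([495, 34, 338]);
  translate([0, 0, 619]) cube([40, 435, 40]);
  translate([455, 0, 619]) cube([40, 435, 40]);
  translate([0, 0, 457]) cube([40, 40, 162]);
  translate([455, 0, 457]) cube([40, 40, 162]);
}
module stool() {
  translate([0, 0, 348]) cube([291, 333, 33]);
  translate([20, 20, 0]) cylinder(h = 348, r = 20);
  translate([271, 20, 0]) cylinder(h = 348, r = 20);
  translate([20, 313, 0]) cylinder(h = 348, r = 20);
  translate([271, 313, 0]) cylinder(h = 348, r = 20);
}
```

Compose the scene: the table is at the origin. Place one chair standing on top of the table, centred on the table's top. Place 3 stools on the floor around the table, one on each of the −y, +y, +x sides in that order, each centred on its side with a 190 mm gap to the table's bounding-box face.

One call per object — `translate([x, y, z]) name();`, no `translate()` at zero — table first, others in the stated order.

table();
translate([146, 143, 709]) chair();
translate([248, -523, 0]) stool();
translate([248, 945, 0]) stool();
translate([977, 211, 0]) stool();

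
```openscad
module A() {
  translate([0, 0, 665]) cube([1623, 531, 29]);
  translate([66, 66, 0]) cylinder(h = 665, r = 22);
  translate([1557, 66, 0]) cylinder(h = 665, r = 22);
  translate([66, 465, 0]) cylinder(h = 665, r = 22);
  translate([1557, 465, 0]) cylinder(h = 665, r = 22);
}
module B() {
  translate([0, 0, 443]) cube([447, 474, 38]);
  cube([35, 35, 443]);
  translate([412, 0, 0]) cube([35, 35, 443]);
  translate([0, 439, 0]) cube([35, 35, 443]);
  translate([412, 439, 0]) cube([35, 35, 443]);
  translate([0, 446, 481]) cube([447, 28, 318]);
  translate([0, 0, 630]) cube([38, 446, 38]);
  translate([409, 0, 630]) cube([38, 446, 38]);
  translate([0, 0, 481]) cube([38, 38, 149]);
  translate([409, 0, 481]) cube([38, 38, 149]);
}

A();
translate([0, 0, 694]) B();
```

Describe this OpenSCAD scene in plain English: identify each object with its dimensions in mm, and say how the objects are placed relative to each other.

A is a table with a 1623×531 mm rectangular top, 29 mm thick, top surface at z = 694 mm, supported by four round legs of 44 mm diameter, each leg's bounding box inset 44 mm from the nearest pair of top edges, running from the floor.

B is a chair. The seat is a 447×474×38 mm slab with its top at z = 481 mm, on four 35×35 mm corner legs (flush with the seat edges, standing on z = 0). A flat backrest 28 mm thick, 318 mm tall, spans the full seat width and rises from the seat top along its +y edge, rear face flush with the rear of the seat. Two armrests of 38×38 mm section run along each side from the seat's front edge to the front of the backrest, top faces 187 mm above the seat top and outer faces flush with the seat's x-edges; a 38×38 mm post under the front of each armrest stands on the seat at the front corner.

The chair is on top of the table.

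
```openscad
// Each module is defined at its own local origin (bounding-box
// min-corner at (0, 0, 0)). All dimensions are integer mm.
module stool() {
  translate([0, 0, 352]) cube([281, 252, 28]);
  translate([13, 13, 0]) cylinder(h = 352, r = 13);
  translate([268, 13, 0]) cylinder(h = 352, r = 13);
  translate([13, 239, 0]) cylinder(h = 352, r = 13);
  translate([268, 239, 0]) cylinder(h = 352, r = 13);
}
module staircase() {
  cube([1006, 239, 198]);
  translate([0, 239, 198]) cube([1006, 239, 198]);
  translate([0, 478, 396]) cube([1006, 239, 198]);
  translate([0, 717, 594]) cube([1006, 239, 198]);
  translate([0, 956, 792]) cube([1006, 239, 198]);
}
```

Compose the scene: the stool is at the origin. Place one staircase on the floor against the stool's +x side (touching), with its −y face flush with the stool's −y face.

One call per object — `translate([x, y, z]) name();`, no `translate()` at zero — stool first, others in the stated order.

stool();
translate([281, 0, 0]) staircase();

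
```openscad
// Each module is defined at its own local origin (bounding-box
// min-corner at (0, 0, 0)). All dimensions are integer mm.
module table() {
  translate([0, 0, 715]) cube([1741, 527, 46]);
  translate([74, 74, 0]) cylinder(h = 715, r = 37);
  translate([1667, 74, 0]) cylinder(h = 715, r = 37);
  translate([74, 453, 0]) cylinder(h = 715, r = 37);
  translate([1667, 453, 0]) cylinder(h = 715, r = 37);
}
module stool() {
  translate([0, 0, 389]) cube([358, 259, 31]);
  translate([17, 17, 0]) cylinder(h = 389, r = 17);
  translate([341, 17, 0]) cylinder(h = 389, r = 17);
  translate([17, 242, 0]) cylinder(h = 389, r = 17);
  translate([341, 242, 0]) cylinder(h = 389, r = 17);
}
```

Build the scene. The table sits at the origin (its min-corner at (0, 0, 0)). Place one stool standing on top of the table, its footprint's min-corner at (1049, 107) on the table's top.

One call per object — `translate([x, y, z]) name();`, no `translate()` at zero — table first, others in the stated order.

table();
translate([1049, 107, 761]) stool();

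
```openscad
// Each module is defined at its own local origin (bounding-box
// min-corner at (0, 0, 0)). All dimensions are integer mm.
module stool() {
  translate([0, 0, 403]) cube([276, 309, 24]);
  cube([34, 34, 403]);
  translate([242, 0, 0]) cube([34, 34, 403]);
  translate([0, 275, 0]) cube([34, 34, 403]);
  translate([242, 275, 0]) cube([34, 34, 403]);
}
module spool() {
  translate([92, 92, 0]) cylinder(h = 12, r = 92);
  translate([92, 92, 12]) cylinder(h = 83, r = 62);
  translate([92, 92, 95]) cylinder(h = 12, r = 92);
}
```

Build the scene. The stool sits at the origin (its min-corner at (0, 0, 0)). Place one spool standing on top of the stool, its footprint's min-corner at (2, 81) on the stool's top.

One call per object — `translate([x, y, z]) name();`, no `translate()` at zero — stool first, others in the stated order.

stool();
translate([2, 81, 427]) spool();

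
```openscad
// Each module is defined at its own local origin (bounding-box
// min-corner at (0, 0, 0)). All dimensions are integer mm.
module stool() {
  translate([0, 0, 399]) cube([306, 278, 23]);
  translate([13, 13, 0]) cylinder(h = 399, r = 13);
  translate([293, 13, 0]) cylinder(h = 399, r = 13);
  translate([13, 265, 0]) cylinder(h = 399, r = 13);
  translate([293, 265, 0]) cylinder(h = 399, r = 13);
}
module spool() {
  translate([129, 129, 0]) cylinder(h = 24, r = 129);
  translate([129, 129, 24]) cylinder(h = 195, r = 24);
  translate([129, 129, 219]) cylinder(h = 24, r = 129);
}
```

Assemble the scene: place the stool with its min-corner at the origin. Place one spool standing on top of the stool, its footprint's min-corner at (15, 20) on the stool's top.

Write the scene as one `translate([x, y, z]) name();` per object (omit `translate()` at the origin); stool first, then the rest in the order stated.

stool();
translate([15, 20, 422]) spool();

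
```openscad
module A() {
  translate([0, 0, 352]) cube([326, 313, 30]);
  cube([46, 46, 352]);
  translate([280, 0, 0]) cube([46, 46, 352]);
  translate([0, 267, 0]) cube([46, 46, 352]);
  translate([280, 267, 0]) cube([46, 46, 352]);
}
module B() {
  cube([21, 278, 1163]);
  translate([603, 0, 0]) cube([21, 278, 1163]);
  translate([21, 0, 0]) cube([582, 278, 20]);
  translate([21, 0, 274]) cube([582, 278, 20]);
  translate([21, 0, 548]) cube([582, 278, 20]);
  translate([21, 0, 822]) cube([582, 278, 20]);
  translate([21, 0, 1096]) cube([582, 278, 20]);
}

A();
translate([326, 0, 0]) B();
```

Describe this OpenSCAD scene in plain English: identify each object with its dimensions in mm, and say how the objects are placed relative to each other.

A is a four-legged stool. The seat is 326×313 mm, 30 mm thick, top at z = 382 mm. It stands on four square legs, each 46×46 mm in cross-section, from z = 0 to the seat underside, each flush with a corner of the seat.

B is an open bookshelf. Two side panels, each 21 mm thick, 278 mm deep and 1163 mm tall, stand 624 mm apart (outside-to-outside). Between them sit 5 shelves, each 20 mm thick and 278 mm deep, spanning the full gap between the sides. The bottom shelf rests on the floor (its underside at z = 0) and the clear gap between one shelf's top and the next shelf's underside is 254 mm.

The bookshelf is against the stool's +x side, with their −y faces flush.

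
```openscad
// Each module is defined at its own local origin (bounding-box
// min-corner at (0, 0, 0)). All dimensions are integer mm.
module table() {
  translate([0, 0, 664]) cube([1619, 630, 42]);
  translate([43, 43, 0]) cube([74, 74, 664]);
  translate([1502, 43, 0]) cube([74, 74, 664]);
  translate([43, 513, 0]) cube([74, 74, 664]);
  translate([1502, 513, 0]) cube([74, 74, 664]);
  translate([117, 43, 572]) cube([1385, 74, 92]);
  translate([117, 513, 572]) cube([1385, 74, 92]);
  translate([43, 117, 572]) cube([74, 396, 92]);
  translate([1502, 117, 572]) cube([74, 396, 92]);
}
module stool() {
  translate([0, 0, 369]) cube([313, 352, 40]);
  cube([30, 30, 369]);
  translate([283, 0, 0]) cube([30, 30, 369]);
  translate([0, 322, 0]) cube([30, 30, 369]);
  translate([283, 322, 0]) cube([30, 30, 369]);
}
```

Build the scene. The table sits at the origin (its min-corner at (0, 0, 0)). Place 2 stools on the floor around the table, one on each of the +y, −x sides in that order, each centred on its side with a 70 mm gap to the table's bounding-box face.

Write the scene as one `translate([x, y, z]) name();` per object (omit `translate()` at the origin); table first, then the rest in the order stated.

table();
translate([653, 700, 0]) stool();
translate([-383, 139, 0]) stool();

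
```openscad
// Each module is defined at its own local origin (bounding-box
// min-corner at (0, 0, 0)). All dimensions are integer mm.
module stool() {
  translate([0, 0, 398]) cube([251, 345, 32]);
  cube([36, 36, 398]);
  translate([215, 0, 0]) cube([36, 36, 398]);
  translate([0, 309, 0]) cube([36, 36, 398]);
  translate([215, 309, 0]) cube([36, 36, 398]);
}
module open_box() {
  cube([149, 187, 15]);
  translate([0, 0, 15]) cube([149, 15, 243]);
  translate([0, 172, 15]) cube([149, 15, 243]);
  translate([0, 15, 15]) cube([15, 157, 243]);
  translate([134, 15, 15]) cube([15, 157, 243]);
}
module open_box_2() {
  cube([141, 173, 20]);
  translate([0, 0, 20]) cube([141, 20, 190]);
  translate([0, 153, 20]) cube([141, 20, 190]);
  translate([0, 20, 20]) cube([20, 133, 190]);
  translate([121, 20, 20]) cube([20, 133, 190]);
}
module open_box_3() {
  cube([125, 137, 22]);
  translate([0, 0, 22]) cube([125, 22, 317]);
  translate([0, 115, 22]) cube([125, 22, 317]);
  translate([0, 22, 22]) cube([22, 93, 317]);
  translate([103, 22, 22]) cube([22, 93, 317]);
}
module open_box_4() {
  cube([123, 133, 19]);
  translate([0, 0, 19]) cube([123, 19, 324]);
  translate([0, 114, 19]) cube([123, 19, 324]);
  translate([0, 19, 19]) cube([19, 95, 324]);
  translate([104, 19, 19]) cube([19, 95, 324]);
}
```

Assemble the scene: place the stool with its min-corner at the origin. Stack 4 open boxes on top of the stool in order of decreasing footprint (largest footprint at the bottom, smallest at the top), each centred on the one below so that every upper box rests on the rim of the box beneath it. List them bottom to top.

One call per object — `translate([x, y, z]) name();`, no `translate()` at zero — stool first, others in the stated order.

stool();
translate([51, 79, 430]) open_box();
translate([55, 86, 688]) open_box_2();
translate([63, 104, 898]) open_box_3();
translate([64, 106, 1237]) open_box_4();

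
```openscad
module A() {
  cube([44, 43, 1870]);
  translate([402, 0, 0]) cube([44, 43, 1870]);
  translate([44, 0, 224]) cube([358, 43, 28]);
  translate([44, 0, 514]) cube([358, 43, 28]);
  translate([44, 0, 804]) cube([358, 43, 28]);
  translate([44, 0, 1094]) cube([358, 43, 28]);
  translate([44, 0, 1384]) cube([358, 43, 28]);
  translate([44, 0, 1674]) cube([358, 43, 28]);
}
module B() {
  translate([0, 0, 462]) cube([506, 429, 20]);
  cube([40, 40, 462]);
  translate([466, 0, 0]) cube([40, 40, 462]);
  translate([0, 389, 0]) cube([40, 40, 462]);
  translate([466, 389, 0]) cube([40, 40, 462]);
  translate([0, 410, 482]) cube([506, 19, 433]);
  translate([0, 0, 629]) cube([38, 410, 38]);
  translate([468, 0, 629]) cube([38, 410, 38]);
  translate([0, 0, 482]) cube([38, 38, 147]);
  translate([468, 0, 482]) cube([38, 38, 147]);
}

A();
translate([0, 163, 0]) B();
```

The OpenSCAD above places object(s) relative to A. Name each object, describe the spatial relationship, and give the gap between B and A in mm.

The chair's nearest face is 120 mm from the ladder's +y face.

A is a ladder. B is a chair. The chair is on the floor beside the ladder on its +y side. The gap between the chair and the ladder is 120 mm.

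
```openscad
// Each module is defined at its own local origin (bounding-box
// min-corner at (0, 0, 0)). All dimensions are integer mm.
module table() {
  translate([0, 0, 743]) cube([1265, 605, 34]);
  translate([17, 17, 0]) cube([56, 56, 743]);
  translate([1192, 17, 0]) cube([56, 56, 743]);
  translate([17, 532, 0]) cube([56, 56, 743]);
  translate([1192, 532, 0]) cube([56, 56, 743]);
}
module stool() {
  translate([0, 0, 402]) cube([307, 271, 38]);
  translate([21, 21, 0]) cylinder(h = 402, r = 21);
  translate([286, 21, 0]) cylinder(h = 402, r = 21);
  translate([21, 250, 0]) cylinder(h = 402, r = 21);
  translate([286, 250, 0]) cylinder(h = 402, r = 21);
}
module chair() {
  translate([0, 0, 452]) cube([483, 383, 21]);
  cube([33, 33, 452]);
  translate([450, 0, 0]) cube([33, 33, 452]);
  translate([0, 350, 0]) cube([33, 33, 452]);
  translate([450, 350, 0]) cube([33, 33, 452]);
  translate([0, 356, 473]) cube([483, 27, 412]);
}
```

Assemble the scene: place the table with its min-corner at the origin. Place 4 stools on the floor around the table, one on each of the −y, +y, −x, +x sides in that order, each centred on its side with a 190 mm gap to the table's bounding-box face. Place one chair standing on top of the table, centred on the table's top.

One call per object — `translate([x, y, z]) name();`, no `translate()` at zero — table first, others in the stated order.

table();
translate([479, -461, 0]) stool();
translate([479, 795, 0]) stool();
translate([-497, 167, 0]) stool();
translate([1455, 167, 0]) stool();
translate([391, 111, 777]) chair();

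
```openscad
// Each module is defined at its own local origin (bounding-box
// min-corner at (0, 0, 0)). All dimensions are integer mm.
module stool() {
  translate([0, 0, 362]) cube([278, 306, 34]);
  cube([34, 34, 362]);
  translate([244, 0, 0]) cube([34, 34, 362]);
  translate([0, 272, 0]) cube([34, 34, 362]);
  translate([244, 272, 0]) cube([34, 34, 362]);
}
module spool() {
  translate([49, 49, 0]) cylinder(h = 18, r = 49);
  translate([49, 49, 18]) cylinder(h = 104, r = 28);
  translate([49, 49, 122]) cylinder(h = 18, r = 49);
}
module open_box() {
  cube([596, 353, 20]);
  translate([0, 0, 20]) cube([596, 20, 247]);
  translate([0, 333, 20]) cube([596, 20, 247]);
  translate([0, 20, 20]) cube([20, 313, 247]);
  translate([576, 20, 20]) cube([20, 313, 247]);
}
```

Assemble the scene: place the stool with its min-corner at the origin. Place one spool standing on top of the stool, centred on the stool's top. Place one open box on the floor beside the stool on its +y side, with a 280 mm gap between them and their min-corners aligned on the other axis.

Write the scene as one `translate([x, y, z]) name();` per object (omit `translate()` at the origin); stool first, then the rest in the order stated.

stool();
translate([90, 104, 396]) spool();
translate([0, 586, 0]) open_box();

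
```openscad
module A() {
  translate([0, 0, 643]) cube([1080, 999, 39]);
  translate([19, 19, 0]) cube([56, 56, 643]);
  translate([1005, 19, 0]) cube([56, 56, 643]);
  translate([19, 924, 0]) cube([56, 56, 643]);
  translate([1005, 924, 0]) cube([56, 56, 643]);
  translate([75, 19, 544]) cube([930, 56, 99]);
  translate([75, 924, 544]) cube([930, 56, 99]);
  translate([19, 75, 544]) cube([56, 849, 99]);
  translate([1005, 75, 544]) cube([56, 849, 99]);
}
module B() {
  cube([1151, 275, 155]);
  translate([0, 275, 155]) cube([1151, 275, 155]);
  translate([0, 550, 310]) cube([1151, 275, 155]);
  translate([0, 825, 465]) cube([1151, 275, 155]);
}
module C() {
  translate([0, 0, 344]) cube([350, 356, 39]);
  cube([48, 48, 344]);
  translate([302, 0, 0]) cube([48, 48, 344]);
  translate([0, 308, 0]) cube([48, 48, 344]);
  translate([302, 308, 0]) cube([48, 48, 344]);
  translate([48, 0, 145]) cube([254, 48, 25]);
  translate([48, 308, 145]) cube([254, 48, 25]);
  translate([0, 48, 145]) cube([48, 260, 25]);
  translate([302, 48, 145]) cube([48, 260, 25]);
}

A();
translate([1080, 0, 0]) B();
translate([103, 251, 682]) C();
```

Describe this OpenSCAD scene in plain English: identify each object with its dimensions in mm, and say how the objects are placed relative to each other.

A is a table: top 1080 mm (x) × 999 mm (y), 39 mm thick, upper face at z = 682 mm, on four 56×56 mm square legs, each inset 19 mm from the nearest pair of top edges, running from z = 0 to the bottom of the top. Four apron rails, 56 mm thick and 99 mm tall, run between adjacent legs with their top edges flush with the underside of the top and their outer faces flush with the legs' outer faces.

B is a straight staircase of 4 solid steps. Each step is 1151 mm wide (x), 275 mm deep (y, the going) and 155 mm tall (the rise). The first step rests on the floor; each subsequent step sits one going further in +y and one rise higher in +z, directly behind and above the previous step with no overlap.

C is a simple wooden stool: a rectangular seat 350 mm (x) by 356 mm (y), 39 mm thick, top face at z = 383 mm, on four square legs, each 48×48 mm in cross-section. The legs rest on z = 0, each flush with a corner of the seat. Four stretchers, 48 mm wide and 25 mm tall, connect adjacent legs with their undersides at z = 145 mm, each running between the inner faces of the legs it joins and aligned with the legs' outer faces on the other axis.

The staircase is against the table's +x side, with their −y faces flush. The stool is on top of the table.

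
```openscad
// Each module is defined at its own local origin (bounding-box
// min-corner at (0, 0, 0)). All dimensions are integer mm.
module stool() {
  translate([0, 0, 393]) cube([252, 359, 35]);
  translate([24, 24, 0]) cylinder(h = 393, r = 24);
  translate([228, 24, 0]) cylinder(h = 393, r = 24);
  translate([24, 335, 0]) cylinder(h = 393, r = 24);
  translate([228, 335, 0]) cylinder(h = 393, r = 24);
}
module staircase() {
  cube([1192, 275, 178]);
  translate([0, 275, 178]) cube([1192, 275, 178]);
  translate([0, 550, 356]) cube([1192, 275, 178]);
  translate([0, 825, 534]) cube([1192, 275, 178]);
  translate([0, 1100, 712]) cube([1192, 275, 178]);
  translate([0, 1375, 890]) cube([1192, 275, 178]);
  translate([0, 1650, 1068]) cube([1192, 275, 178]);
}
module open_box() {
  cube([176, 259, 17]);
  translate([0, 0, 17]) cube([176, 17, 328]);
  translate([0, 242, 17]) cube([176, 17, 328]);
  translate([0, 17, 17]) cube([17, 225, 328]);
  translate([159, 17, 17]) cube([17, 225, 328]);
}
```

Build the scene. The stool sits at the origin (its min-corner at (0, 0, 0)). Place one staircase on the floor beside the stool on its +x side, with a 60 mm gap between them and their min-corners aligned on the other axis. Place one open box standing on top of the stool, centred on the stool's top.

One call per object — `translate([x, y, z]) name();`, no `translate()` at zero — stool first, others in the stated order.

stool();
translate([312, 0, 0]) staircase();
translate([38, 50, 428]) open_box();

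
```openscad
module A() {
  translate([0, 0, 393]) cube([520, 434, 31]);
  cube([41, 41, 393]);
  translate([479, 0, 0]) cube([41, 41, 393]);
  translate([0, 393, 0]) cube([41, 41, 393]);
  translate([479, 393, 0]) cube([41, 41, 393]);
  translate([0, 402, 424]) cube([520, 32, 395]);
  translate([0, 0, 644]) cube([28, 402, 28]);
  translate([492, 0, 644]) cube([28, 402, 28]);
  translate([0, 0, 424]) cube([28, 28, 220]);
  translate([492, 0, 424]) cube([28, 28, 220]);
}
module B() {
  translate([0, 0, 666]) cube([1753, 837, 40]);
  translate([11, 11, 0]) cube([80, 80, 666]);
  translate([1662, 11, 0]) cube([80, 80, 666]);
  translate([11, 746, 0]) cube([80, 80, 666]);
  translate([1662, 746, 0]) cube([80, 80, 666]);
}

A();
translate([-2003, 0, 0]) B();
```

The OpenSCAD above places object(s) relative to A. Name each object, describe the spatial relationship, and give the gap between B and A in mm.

The table's nearest face is 250 mm from the chair's −x face.

A is a chair. B is a table. The table is on the floor beside the chair on its −x side. The gap between the table and the chair is 250 mm.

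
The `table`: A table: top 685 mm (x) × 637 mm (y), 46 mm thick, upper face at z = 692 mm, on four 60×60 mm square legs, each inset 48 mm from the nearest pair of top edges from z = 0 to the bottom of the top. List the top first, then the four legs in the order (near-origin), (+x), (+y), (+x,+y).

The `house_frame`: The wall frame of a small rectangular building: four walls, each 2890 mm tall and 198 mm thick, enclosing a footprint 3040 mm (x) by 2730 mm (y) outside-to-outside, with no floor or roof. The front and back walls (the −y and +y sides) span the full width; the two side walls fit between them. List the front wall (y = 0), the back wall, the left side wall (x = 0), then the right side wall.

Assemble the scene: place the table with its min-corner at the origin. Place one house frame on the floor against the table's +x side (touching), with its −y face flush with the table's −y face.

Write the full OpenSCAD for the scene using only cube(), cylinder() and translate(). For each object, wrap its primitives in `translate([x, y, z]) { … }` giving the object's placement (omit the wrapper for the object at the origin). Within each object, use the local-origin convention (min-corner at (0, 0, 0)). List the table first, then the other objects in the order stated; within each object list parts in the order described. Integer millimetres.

translate([0, 0, 646]) cube([685, 637, 46]);
translate([48, 48, 0]) cube([60, 60, 646]);
translate([577, 48, 0]) cube([60, 60, 646]);
translate([48, 529, 0]) cube([60, 60, 646]);
translate([577, 529, 0]) cube([60, 60, 646]);
translate([685, 0, 0]) {
  cube([3040, 198, 2890]);
  translate([0, 2532, 0]) cube([3040, 198, 2890]);
  translate([0, 198, 0]) cube([198, 2334, 2890]);
  translate([2842, 198, 0]) cube([198, 2334, 2890]);
}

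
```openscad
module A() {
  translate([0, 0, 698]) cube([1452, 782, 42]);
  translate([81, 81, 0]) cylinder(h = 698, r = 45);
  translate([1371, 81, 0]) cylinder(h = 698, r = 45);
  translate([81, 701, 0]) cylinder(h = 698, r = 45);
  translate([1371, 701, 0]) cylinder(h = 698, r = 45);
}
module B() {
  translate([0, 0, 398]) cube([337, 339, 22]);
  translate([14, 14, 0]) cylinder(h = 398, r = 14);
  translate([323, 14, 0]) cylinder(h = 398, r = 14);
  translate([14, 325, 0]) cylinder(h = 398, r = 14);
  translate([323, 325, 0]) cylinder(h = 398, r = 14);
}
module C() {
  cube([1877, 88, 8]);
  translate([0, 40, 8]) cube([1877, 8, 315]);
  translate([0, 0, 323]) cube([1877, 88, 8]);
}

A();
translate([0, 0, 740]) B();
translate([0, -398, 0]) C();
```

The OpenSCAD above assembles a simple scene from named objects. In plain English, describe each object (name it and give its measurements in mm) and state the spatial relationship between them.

A is a table with a 1452×782 mm rectangular top, 42 mm thick, top surface at z = 740 mm, supported by four round legs of 90 mm diameter, each leg's bounding box inset 36 mm from the nearest pair of top edges, running from the floor.

B is a four-legged stool. The seat is a 337×339×22 mm slab whose top surface is at z = 420 mm; four round legs, each 28 mm in diameter, run from the floor (z = 0) to the underside of the seat, each leg's axis is inset half a diameter from the nearest pair of seat edges (so the leg's bounding box is flush with the corner).

C is an I-beam lying along x, 1877 mm long. Overall section height 331 mm. Two flanges 88 mm wide (y) and 8 mm thick, one on the floor and one at the top; a web 8 mm thick runs between them, centred on the flange width.

The stool is on top of the table. The I-beam is on the floor beside the table on its −y side.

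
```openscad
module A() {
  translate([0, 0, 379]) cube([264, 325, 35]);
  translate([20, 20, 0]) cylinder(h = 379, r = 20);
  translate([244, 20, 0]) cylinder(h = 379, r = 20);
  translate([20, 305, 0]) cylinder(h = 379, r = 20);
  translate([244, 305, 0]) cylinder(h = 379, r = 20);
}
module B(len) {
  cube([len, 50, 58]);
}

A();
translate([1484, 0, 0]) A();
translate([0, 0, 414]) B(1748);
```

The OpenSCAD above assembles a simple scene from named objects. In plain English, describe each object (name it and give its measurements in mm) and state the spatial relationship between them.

A is a four-legged stool. The seat is 264×325 mm, 35 mm thick, top at z = 414 mm. It stands on four round legs, each 40 mm in diameter, from z = 0 to the seat underside, each leg's axis is inset half a diameter from the nearest pair of seat edges (so the leg's bounding box is flush with the corner).

B is a rectangular beam 1748 mm long (x), 50 mm deep (y), 58 mm thick (z).

The beam spans the tops of two stools placed 1220 mm apart, resting at z = 414 mm.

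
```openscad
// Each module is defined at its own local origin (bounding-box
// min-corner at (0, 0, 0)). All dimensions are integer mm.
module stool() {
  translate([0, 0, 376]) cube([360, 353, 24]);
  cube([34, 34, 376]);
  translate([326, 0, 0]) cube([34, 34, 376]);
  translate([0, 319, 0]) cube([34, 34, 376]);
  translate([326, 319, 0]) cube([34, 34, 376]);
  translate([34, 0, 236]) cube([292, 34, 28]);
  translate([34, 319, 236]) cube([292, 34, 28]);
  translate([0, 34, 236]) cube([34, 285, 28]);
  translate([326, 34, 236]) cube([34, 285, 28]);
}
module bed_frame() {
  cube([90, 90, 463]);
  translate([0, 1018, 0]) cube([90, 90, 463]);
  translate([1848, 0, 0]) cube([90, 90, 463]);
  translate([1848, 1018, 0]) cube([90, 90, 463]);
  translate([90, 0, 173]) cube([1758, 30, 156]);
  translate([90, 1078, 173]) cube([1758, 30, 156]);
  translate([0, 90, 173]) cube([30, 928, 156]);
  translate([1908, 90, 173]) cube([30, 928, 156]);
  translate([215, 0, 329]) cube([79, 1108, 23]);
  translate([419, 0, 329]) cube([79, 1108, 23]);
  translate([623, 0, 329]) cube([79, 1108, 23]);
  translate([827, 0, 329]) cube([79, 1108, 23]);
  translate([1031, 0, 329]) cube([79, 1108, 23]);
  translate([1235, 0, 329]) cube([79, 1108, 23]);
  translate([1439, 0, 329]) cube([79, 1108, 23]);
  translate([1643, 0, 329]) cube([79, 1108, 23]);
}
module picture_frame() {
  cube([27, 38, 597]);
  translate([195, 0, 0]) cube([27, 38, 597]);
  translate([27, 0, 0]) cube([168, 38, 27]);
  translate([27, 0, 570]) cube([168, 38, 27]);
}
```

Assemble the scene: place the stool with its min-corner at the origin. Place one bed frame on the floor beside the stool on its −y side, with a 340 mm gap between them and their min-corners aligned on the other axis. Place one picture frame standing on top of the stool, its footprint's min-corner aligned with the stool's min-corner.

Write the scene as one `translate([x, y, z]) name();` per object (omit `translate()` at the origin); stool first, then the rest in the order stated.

stool();
translate([0, -1448, 0]) bed_frame();
translate([0, 0, 400]) picture_frame();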